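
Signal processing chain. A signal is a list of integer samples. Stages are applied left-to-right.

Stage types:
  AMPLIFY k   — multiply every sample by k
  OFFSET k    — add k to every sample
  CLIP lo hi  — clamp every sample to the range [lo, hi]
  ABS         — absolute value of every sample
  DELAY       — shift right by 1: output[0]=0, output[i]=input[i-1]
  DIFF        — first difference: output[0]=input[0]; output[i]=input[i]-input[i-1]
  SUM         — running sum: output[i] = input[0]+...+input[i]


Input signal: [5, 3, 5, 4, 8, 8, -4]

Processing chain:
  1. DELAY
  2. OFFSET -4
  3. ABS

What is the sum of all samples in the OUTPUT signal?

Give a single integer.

Input: [5, 3, 5, 4, 8, 8, -4]
Stage 1 (DELAY): [0, 5, 3, 5, 4, 8, 8] = [0, 5, 3, 5, 4, 8, 8] -> [0, 5, 3, 5, 4, 8, 8]
Stage 2 (OFFSET -4): 0+-4=-4, 5+-4=1, 3+-4=-1, 5+-4=1, 4+-4=0, 8+-4=4, 8+-4=4 -> [-4, 1, -1, 1, 0, 4, 4]
Stage 3 (ABS): |-4|=4, |1|=1, |-1|=1, |1|=1, |0|=0, |4|=4, |4|=4 -> [4, 1, 1, 1, 0, 4, 4]
Output sum: 15

Answer: 15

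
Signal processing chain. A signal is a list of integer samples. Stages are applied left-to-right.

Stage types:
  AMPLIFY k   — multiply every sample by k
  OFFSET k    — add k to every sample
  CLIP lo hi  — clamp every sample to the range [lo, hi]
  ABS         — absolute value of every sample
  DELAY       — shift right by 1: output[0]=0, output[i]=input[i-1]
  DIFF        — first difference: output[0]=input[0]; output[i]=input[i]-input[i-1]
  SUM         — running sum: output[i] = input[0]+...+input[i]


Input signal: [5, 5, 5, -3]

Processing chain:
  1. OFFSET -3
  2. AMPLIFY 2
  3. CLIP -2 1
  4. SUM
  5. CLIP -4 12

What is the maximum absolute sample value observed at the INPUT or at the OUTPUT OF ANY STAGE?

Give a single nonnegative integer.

Input: [5, 5, 5, -3] (max |s|=5)
Stage 1 (OFFSET -3): 5+-3=2, 5+-3=2, 5+-3=2, -3+-3=-6 -> [2, 2, 2, -6] (max |s|=6)
Stage 2 (AMPLIFY 2): 2*2=4, 2*2=4, 2*2=4, -6*2=-12 -> [4, 4, 4, -12] (max |s|=12)
Stage 3 (CLIP -2 1): clip(4,-2,1)=1, clip(4,-2,1)=1, clip(4,-2,1)=1, clip(-12,-2,1)=-2 -> [1, 1, 1, -2] (max |s|=2)
Stage 4 (SUM): sum[0..0]=1, sum[0..1]=2, sum[0..2]=3, sum[0..3]=1 -> [1, 2, 3, 1] (max |s|=3)
Stage 5 (CLIP -4 12): clip(1,-4,12)=1, clip(2,-4,12)=2, clip(3,-4,12)=3, clip(1,-4,12)=1 -> [1, 2, 3, 1] (max |s|=3)
Overall max amplitude: 12

Answer: 12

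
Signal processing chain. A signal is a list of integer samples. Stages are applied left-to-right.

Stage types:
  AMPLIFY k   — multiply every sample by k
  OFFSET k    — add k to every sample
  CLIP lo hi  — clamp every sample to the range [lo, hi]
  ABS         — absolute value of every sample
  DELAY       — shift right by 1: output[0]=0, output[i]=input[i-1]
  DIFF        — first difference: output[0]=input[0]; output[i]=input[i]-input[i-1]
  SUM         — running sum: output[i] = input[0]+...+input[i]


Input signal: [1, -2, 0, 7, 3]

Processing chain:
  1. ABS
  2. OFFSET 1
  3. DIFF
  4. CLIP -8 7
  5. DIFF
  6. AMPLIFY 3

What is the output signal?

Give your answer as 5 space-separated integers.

Input: [1, -2, 0, 7, 3]
Stage 1 (ABS): |1|=1, |-2|=2, |0|=0, |7|=7, |3|=3 -> [1, 2, 0, 7, 3]
Stage 2 (OFFSET 1): 1+1=2, 2+1=3, 0+1=1, 7+1=8, 3+1=4 -> [2, 3, 1, 8, 4]
Stage 3 (DIFF): s[0]=2, 3-2=1, 1-3=-2, 8-1=7, 4-8=-4 -> [2, 1, -2, 7, -4]
Stage 4 (CLIP -8 7): clip(2,-8,7)=2, clip(1,-8,7)=1, clip(-2,-8,7)=-2, clip(7,-8,7)=7, clip(-4,-8,7)=-4 -> [2, 1, -2, 7, -4]
Stage 5 (DIFF): s[0]=2, 1-2=-1, -2-1=-3, 7--2=9, -4-7=-11 -> [2, -1, -3, 9, -11]
Stage 6 (AMPLIFY 3): 2*3=6, -1*3=-3, -3*3=-9, 9*3=27, -11*3=-33 -> [6, -3, -9, 27, -33]

Answer: 6 -3 -9 27 -33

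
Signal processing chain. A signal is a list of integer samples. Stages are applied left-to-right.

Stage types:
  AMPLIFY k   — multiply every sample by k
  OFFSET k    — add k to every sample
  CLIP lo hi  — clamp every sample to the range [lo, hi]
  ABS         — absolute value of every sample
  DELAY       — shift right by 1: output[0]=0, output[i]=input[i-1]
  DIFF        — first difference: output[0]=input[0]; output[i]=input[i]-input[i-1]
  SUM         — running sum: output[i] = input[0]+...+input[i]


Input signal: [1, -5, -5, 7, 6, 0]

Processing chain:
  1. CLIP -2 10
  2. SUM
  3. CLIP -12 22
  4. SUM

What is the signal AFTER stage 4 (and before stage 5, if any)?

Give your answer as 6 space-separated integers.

Input: [1, -5, -5, 7, 6, 0]
Stage 1 (CLIP -2 10): clip(1,-2,10)=1, clip(-5,-2,10)=-2, clip(-5,-2,10)=-2, clip(7,-2,10)=7, clip(6,-2,10)=6, clip(0,-2,10)=0 -> [1, -2, -2, 7, 6, 0]
Stage 2 (SUM): sum[0..0]=1, sum[0..1]=-1, sum[0..2]=-3, sum[0..3]=4, sum[0..4]=10, sum[0..5]=10 -> [1, -1, -3, 4, 10, 10]
Stage 3 (CLIP -12 22): clip(1,-12,22)=1, clip(-1,-12,22)=-1, clip(-3,-12,22)=-3, clip(4,-12,22)=4, clip(10,-12,22)=10, clip(10,-12,22)=10 -> [1, -1, -3, 4, 10, 10]
Stage 4 (SUM): sum[0..0]=1, sum[0..1]=0, sum[0..2]=-3, sum[0..3]=1, sum[0..4]=11, sum[0..5]=21 -> [1, 0, -3, 1, 11, 21]

Answer: 1 0 -3 1 11 21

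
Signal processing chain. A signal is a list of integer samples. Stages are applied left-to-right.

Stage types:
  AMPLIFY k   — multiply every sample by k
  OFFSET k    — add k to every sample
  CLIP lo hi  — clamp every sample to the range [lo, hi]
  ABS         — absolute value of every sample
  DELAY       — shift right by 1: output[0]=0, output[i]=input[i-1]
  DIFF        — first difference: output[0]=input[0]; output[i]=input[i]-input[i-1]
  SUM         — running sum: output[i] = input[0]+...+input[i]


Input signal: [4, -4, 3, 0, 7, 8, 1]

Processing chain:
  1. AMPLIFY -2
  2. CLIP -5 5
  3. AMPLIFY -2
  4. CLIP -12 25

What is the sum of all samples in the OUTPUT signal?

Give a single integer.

Answer: 34

Derivation:
Input: [4, -4, 3, 0, 7, 8, 1]
Stage 1 (AMPLIFY -2): 4*-2=-8, -4*-2=8, 3*-2=-6, 0*-2=0, 7*-2=-14, 8*-2=-16, 1*-2=-2 -> [-8, 8, -6, 0, -14, -16, -2]
Stage 2 (CLIP -5 5): clip(-8,-5,5)=-5, clip(8,-5,5)=5, clip(-6,-5,5)=-5, clip(0,-5,5)=0, clip(-14,-5,5)=-5, clip(-16,-5,5)=-5, clip(-2,-5,5)=-2 -> [-5, 5, -5, 0, -5, -5, -2]
Stage 3 (AMPLIFY -2): -5*-2=10, 5*-2=-10, -5*-2=10, 0*-2=0, -5*-2=10, -5*-2=10, -2*-2=4 -> [10, -10, 10, 0, 10, 10, 4]
Stage 4 (CLIP -12 25): clip(10,-12,25)=10, clip(-10,-12,25)=-10, clip(10,-12,25)=10, clip(0,-12,25)=0, clip(10,-12,25)=10, clip(10,-12,25)=10, clip(4,-12,25)=4 -> [10, -10, 10, 0, 10, 10, 4]
Output sum: 34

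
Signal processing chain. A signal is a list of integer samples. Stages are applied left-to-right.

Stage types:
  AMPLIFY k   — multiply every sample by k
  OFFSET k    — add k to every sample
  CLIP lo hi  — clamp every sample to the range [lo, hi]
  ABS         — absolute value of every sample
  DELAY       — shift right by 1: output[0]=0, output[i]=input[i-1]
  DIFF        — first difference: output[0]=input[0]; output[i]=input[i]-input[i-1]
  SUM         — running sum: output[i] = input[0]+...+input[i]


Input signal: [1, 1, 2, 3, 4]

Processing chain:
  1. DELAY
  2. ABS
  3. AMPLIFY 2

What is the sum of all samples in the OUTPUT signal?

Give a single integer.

Answer: 14

Derivation:
Input: [1, 1, 2, 3, 4]
Stage 1 (DELAY): [0, 1, 1, 2, 3] = [0, 1, 1, 2, 3] -> [0, 1, 1, 2, 3]
Stage 2 (ABS): |0|=0, |1|=1, |1|=1, |2|=2, |3|=3 -> [0, 1, 1, 2, 3]
Stage 3 (AMPLIFY 2): 0*2=0, 1*2=2, 1*2=2, 2*2=4, 3*2=6 -> [0, 2, 2, 4, 6]
Output sum: 14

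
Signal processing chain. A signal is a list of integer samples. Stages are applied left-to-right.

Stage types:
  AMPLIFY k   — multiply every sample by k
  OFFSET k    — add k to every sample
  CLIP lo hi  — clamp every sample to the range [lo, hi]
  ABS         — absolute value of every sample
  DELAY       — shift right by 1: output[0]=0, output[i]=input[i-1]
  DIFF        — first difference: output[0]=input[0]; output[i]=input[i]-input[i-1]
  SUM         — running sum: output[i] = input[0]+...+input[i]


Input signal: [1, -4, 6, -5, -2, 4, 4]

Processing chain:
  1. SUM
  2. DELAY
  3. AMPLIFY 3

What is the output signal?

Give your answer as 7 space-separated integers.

Input: [1, -4, 6, -5, -2, 4, 4]
Stage 1 (SUM): sum[0..0]=1, sum[0..1]=-3, sum[0..2]=3, sum[0..3]=-2, sum[0..4]=-4, sum[0..5]=0, sum[0..6]=4 -> [1, -3, 3, -2, -4, 0, 4]
Stage 2 (DELAY): [0, 1, -3, 3, -2, -4, 0] = [0, 1, -3, 3, -2, -4, 0] -> [0, 1, -3, 3, -2, -4, 0]
Stage 3 (AMPLIFY 3): 0*3=0, 1*3=3, -3*3=-9, 3*3=9, -2*3=-6, -4*3=-12, 0*3=0 -> [0, 3, -9, 9, -6, -12, 0]

Answer: 0 3 -9 9 -6 -12 0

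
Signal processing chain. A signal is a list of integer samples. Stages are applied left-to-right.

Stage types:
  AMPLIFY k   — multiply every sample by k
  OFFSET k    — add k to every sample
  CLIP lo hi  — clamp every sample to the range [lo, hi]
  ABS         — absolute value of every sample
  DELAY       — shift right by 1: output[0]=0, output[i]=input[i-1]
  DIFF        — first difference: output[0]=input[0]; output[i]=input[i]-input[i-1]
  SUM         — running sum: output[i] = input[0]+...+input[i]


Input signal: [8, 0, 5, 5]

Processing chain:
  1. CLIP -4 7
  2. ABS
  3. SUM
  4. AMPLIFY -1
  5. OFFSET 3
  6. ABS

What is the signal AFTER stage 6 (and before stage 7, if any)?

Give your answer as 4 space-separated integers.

Input: [8, 0, 5, 5]
Stage 1 (CLIP -4 7): clip(8,-4,7)=7, clip(0,-4,7)=0, clip(5,-4,7)=5, clip(5,-4,7)=5 -> [7, 0, 5, 5]
Stage 2 (ABS): |7|=7, |0|=0, |5|=5, |5|=5 -> [7, 0, 5, 5]
Stage 3 (SUM): sum[0..0]=7, sum[0..1]=7, sum[0..2]=12, sum[0..3]=17 -> [7, 7, 12, 17]
Stage 4 (AMPLIFY -1): 7*-1=-7, 7*-1=-7, 12*-1=-12, 17*-1=-17 -> [-7, -7, -12, -17]
Stage 5 (OFFSET 3): -7+3=-4, -7+3=-4, -12+3=-9, -17+3=-14 -> [-4, -4, -9, -14]
Stage 6 (ABS): |-4|=4, |-4|=4, |-9|=9, |-14|=14 -> [4, 4, 9, 14]

Answer: 4 4 9 14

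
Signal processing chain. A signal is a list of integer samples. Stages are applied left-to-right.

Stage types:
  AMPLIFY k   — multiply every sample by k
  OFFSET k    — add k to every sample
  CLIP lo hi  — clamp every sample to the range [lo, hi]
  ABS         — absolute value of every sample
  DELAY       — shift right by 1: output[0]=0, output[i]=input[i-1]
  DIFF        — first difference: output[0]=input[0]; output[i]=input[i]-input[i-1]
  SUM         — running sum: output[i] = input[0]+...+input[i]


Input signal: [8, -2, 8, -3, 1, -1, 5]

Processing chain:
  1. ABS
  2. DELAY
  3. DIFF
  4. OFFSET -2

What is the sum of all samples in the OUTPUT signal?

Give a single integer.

Input: [8, -2, 8, -3, 1, -1, 5]
Stage 1 (ABS): |8|=8, |-2|=2, |8|=8, |-3|=3, |1|=1, |-1|=1, |5|=5 -> [8, 2, 8, 3, 1, 1, 5]
Stage 2 (DELAY): [0, 8, 2, 8, 3, 1, 1] = [0, 8, 2, 8, 3, 1, 1] -> [0, 8, 2, 8, 3, 1, 1]
Stage 3 (DIFF): s[0]=0, 8-0=8, 2-8=-6, 8-2=6, 3-8=-5, 1-3=-2, 1-1=0 -> [0, 8, -6, 6, -5, -2, 0]
Stage 4 (OFFSET -2): 0+-2=-2, 8+-2=6, -6+-2=-8, 6+-2=4, -5+-2=-7, -2+-2=-4, 0+-2=-2 -> [-2, 6, -8, 4, -7, -4, -2]
Output sum: -13

Answer: -13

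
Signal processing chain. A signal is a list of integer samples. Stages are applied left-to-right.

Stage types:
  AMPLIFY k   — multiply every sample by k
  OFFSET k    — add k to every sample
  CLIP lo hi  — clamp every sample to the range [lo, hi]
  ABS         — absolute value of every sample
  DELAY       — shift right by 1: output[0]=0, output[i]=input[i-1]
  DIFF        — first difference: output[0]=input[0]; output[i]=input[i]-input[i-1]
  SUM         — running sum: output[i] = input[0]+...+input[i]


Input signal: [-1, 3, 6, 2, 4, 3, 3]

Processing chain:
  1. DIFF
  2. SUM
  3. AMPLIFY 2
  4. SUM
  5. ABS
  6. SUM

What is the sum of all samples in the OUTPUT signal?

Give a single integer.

Answer: 390

Derivation:
Input: [-1, 3, 6, 2, 4, 3, 3]
Stage 1 (DIFF): s[0]=-1, 3--1=4, 6-3=3, 2-6=-4, 4-2=2, 3-4=-1, 3-3=0 -> [-1, 4, 3, -4, 2, -1, 0]
Stage 2 (SUM): sum[0..0]=-1, sum[0..1]=3, sum[0..2]=6, sum[0..3]=2, sum[0..4]=4, sum[0..5]=3, sum[0..6]=3 -> [-1, 3, 6, 2, 4, 3, 3]
Stage 3 (AMPLIFY 2): -1*2=-2, 3*2=6, 6*2=12, 2*2=4, 4*2=8, 3*2=6, 3*2=6 -> [-2, 6, 12, 4, 8, 6, 6]
Stage 4 (SUM): sum[0..0]=-2, sum[0..1]=4, sum[0..2]=16, sum[0..3]=20, sum[0..4]=28, sum[0..5]=34, sum[0..6]=40 -> [-2, 4, 16, 20, 28, 34, 40]
Stage 5 (ABS): |-2|=2, |4|=4, |16|=16, |20|=20, |28|=28, |34|=34, |40|=40 -> [2, 4, 16, 20, 28, 34, 40]
Stage 6 (SUM): sum[0..0]=2, sum[0..1]=6, sum[0..2]=22, sum[0..3]=42, sum[0..4]=70, sum[0..5]=104, sum[0..6]=144 -> [2, 6, 22, 42, 70, 104, 144]
Output sum: 390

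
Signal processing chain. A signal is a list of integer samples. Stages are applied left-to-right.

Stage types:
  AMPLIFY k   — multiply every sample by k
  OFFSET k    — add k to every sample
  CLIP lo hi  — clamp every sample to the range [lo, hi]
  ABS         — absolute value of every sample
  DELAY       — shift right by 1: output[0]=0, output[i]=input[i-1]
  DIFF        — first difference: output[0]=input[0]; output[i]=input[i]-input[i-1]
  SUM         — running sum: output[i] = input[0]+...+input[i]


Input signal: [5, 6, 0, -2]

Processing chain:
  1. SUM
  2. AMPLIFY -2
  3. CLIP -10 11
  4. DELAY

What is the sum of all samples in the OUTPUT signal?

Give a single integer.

Answer: -30

Derivation:
Input: [5, 6, 0, -2]
Stage 1 (SUM): sum[0..0]=5, sum[0..1]=11, sum[0..2]=11, sum[0..3]=9 -> [5, 11, 11, 9]
Stage 2 (AMPLIFY -2): 5*-2=-10, 11*-2=-22, 11*-2=-22, 9*-2=-18 -> [-10, -22, -22, -18]
Stage 3 (CLIP -10 11): clip(-10,-10,11)=-10, clip(-22,-10,11)=-10, clip(-22,-10,11)=-10, clip(-18,-10,11)=-10 -> [-10, -10, -10, -10]
Stage 4 (DELAY): [0, -10, -10, -10] = [0, -10, -10, -10] -> [0, -10, -10, -10]
Output sum: -30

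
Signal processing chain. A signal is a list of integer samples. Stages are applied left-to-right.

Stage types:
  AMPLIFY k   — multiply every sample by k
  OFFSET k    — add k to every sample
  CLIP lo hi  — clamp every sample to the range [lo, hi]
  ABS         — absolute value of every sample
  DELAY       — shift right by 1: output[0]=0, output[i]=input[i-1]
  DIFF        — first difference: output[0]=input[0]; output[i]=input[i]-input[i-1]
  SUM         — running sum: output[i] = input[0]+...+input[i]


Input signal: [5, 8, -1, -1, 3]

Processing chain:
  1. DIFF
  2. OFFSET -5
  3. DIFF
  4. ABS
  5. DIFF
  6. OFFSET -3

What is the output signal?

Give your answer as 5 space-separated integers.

Input: [5, 8, -1, -1, 3]
Stage 1 (DIFF): s[0]=5, 8-5=3, -1-8=-9, -1--1=0, 3--1=4 -> [5, 3, -9, 0, 4]
Stage 2 (OFFSET -5): 5+-5=0, 3+-5=-2, -9+-5=-14, 0+-5=-5, 4+-5=-1 -> [0, -2, -14, -5, -1]
Stage 3 (DIFF): s[0]=0, -2-0=-2, -14--2=-12, -5--14=9, -1--5=4 -> [0, -2, -12, 9, 4]
Stage 4 (ABS): |0|=0, |-2|=2, |-12|=12, |9|=9, |4|=4 -> [0, 2, 12, 9, 4]
Stage 5 (DIFF): s[0]=0, 2-0=2, 12-2=10, 9-12=-3, 4-9=-5 -> [0, 2, 10, -3, -5]
Stage 6 (OFFSET -3): 0+-3=-3, 2+-3=-1, 10+-3=7, -3+-3=-6, -5+-3=-8 -> [-3, -1, 7, -6, -8]

Answer: -3 -1 7 -6 -8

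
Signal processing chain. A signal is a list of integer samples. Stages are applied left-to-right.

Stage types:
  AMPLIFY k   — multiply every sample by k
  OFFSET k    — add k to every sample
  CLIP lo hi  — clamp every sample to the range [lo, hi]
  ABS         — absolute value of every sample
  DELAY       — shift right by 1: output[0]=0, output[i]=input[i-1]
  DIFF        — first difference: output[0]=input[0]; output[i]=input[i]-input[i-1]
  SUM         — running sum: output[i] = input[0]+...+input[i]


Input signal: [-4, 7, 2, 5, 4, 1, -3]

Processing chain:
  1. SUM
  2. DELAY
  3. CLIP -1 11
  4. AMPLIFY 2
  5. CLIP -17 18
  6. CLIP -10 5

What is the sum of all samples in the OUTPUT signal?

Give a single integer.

Input: [-4, 7, 2, 5, 4, 1, -3]
Stage 1 (SUM): sum[0..0]=-4, sum[0..1]=3, sum[0..2]=5, sum[0..3]=10, sum[0..4]=14, sum[0..5]=15, sum[0..6]=12 -> [-4, 3, 5, 10, 14, 15, 12]
Stage 2 (DELAY): [0, -4, 3, 5, 10, 14, 15] = [0, -4, 3, 5, 10, 14, 15] -> [0, -4, 3, 5, 10, 14, 15]
Stage 3 (CLIP -1 11): clip(0,-1,11)=0, clip(-4,-1,11)=-1, clip(3,-1,11)=3, clip(5,-1,11)=5, clip(10,-1,11)=10, clip(14,-1,11)=11, clip(15,-1,11)=11 -> [0, -1, 3, 5, 10, 11, 11]
Stage 4 (AMPLIFY 2): 0*2=0, -1*2=-2, 3*2=6, 5*2=10, 10*2=20, 11*2=22, 11*2=22 -> [0, -2, 6, 10, 20, 22, 22]
Stage 5 (CLIP -17 18): clip(0,-17,18)=0, clip(-2,-17,18)=-2, clip(6,-17,18)=6, clip(10,-17,18)=10, clip(20,-17,18)=18, clip(22,-17,18)=18, clip(22,-17,18)=18 -> [0, -2, 6, 10, 18, 18, 18]
Stage 6 (CLIP -10 5): clip(0,-10,5)=0, clip(-2,-10,5)=-2, clip(6,-10,5)=5, clip(10,-10,5)=5, clip(18,-10,5)=5, clip(18,-10,5)=5, clip(18,-10,5)=5 -> [0, -2, 5, 5, 5, 5, 5]
Output sum: 23

Answer: 23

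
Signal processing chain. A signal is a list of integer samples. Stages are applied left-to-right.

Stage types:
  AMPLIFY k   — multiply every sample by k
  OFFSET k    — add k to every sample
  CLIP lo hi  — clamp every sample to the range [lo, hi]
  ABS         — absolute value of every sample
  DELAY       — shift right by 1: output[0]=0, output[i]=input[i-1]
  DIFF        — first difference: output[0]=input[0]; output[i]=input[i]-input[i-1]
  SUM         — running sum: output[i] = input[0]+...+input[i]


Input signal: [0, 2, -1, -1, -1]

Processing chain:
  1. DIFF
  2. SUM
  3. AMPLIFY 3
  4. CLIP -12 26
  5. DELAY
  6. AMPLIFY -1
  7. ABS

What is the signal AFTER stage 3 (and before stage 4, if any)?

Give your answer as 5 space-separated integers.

Input: [0, 2, -1, -1, -1]
Stage 1 (DIFF): s[0]=0, 2-0=2, -1-2=-3, -1--1=0, -1--1=0 -> [0, 2, -3, 0, 0]
Stage 2 (SUM): sum[0..0]=0, sum[0..1]=2, sum[0..2]=-1, sum[0..3]=-1, sum[0..4]=-1 -> [0, 2, -1, -1, -1]
Stage 3 (AMPLIFY 3): 0*3=0, 2*3=6, -1*3=-3, -1*3=-3, -1*3=-3 -> [0, 6, -3, -3, -3]

Answer: 0 6 -3 -3 -3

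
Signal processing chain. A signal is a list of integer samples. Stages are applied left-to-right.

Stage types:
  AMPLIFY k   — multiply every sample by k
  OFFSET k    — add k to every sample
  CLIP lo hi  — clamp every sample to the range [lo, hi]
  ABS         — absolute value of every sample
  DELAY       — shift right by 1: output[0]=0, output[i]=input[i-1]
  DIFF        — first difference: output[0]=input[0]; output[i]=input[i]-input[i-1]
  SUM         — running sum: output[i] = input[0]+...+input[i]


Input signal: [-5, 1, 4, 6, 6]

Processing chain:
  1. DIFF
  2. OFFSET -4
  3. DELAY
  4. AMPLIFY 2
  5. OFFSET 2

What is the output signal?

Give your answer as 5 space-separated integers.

Input: [-5, 1, 4, 6, 6]
Stage 1 (DIFF): s[0]=-5, 1--5=6, 4-1=3, 6-4=2, 6-6=0 -> [-5, 6, 3, 2, 0]
Stage 2 (OFFSET -4): -5+-4=-9, 6+-4=2, 3+-4=-1, 2+-4=-2, 0+-4=-4 -> [-9, 2, -1, -2, -4]
Stage 3 (DELAY): [0, -9, 2, -1, -2] = [0, -9, 2, -1, -2] -> [0, -9, 2, -1, -2]
Stage 4 (AMPLIFY 2): 0*2=0, -9*2=-18, 2*2=4, -1*2=-2, -2*2=-4 -> [0, -18, 4, -2, -4]
Stage 5 (OFFSET 2): 0+2=2, -18+2=-16, 4+2=6, -2+2=0, -4+2=-2 -> [2, -16, 6, 0, -2]

Answer: 2 -16 6 0 -2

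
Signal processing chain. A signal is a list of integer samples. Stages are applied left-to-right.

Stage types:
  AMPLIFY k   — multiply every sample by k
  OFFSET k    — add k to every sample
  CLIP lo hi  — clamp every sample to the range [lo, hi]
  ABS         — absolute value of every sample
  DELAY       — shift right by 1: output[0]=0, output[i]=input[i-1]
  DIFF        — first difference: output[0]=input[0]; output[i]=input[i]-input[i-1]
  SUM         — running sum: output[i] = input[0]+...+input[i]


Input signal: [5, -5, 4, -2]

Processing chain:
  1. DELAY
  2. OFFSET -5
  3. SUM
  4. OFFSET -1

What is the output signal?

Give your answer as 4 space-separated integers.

Answer: -6 -6 -16 -17

Derivation:
Input: [5, -5, 4, -2]
Stage 1 (DELAY): [0, 5, -5, 4] = [0, 5, -5, 4] -> [0, 5, -5, 4]
Stage 2 (OFFSET -5): 0+-5=-5, 5+-5=0, -5+-5=-10, 4+-5=-1 -> [-5, 0, -10, -1]
Stage 3 (SUM): sum[0..0]=-5, sum[0..1]=-5, sum[0..2]=-15, sum[0..3]=-16 -> [-5, -5, -15, -16]
Stage 4 (OFFSET -1): -5+-1=-6, -5+-1=-6, -15+-1=-16, -16+-1=-17 -> [-6, -6, -16, -17]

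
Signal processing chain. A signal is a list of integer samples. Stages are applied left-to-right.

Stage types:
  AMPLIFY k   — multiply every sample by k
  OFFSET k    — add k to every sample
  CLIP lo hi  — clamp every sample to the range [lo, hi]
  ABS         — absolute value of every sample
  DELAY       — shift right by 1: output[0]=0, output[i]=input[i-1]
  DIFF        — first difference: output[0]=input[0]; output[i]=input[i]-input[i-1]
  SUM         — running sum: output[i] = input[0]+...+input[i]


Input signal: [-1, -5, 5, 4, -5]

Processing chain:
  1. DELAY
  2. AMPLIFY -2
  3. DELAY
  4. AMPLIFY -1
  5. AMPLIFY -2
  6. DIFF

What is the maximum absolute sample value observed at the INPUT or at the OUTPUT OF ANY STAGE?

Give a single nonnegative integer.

Answer: 40

Derivation:
Input: [-1, -5, 5, 4, -5] (max |s|=5)
Stage 1 (DELAY): [0, -1, -5, 5, 4] = [0, -1, -5, 5, 4] -> [0, -1, -5, 5, 4] (max |s|=5)
Stage 2 (AMPLIFY -2): 0*-2=0, -1*-2=2, -5*-2=10, 5*-2=-10, 4*-2=-8 -> [0, 2, 10, -10, -8] (max |s|=10)
Stage 3 (DELAY): [0, 0, 2, 10, -10] = [0, 0, 2, 10, -10] -> [0, 0, 2, 10, -10] (max |s|=10)
Stage 4 (AMPLIFY -1): 0*-1=0, 0*-1=0, 2*-1=-2, 10*-1=-10, -10*-1=10 -> [0, 0, -2, -10, 10] (max |s|=10)
Stage 5 (AMPLIFY -2): 0*-2=0, 0*-2=0, -2*-2=4, -10*-2=20, 10*-2=-20 -> [0, 0, 4, 20, -20] (max |s|=20)
Stage 6 (DIFF): s[0]=0, 0-0=0, 4-0=4, 20-4=16, -20-20=-40 -> [0, 0, 4, 16, -40] (max |s|=40)
Overall max amplitude: 40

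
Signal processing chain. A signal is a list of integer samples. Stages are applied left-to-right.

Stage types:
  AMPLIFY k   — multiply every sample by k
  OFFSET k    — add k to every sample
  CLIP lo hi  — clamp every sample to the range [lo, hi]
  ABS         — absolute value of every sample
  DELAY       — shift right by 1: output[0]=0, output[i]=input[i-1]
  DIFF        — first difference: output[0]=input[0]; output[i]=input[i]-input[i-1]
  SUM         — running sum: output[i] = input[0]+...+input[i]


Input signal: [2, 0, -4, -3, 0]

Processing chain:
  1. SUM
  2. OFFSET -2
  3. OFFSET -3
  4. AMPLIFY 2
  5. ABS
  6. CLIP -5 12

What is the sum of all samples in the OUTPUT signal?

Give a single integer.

Answer: 48

Derivation:
Input: [2, 0, -4, -3, 0]
Stage 1 (SUM): sum[0..0]=2, sum[0..1]=2, sum[0..2]=-2, sum[0..3]=-5, sum[0..4]=-5 -> [2, 2, -2, -5, -5]
Stage 2 (OFFSET -2): 2+-2=0, 2+-2=0, -2+-2=-4, -5+-2=-7, -5+-2=-7 -> [0, 0, -4, -7, -7]
Stage 3 (OFFSET -3): 0+-3=-3, 0+-3=-3, -4+-3=-7, -7+-3=-10, -7+-3=-10 -> [-3, -3, -7, -10, -10]
Stage 4 (AMPLIFY 2): -3*2=-6, -3*2=-6, -7*2=-14, -10*2=-20, -10*2=-20 -> [-6, -6, -14, -20, -20]
Stage 5 (ABS): |-6|=6, |-6|=6, |-14|=14, |-20|=20, |-20|=20 -> [6, 6, 14, 20, 20]
Stage 6 (CLIP -5 12): clip(6,-5,12)=6, clip(6,-5,12)=6, clip(14,-5,12)=12, clip(20,-5,12)=12, clip(20,-5,12)=12 -> [6, 6, 12, 12, 12]
Output sum: 48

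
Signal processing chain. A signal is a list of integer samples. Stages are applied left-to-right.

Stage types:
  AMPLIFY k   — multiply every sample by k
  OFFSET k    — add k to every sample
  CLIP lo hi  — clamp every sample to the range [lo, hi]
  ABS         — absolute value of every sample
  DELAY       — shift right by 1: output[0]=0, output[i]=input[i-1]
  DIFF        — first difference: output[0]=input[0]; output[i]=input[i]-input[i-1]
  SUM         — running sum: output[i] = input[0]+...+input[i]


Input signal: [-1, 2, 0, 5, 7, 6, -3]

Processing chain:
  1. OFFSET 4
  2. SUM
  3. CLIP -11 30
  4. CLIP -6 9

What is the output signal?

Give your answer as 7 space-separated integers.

Input: [-1, 2, 0, 5, 7, 6, -3]
Stage 1 (OFFSET 4): -1+4=3, 2+4=6, 0+4=4, 5+4=9, 7+4=11, 6+4=10, -3+4=1 -> [3, 6, 4, 9, 11, 10, 1]
Stage 2 (SUM): sum[0..0]=3, sum[0..1]=9, sum[0..2]=13, sum[0..3]=22, sum[0..4]=33, sum[0..5]=43, sum[0..6]=44 -> [3, 9, 13, 22, 33, 43, 44]
Stage 3 (CLIP -11 30): clip(3,-11,30)=3, clip(9,-11,30)=9, clip(13,-11,30)=13, clip(22,-11,30)=22, clip(33,-11,30)=30, clip(43,-11,30)=30, clip(44,-11,30)=30 -> [3, 9, 13, 22, 30, 30, 30]
Stage 4 (CLIP -6 9): clip(3,-6,9)=3, clip(9,-6,9)=9, clip(13,-6,9)=9, clip(22,-6,9)=9, clip(30,-6,9)=9, clip(30,-6,9)=9, clip(30,-6,9)=9 -> [3, 9, 9, 9, 9, 9, 9]

Answer: 3 9 9 9 9 9 9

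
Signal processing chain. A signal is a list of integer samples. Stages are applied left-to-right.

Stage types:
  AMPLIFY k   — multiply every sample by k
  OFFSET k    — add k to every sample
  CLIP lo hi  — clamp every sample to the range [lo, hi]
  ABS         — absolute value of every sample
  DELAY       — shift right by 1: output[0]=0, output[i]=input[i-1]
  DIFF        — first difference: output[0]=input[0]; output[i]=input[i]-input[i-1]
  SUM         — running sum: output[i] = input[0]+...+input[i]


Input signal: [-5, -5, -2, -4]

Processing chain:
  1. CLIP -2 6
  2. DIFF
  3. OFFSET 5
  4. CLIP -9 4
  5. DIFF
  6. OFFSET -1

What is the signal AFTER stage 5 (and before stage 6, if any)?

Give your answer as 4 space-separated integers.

Answer: 3 1 0 0

Derivation:
Input: [-5, -5, -2, -4]
Stage 1 (CLIP -2 6): clip(-5,-2,6)=-2, clip(-5,-2,6)=-2, clip(-2,-2,6)=-2, clip(-4,-2,6)=-2 -> [-2, -2, -2, -2]
Stage 2 (DIFF): s[0]=-2, -2--2=0, -2--2=0, -2--2=0 -> [-2, 0, 0, 0]
Stage 3 (OFFSET 5): -2+5=3, 0+5=5, 0+5=5, 0+5=5 -> [3, 5, 5, 5]
Stage 4 (CLIP -9 4): clip(3,-9,4)=3, clip(5,-9,4)=4, clip(5,-9,4)=4, clip(5,-9,4)=4 -> [3, 4, 4, 4]
Stage 5 (DIFF): s[0]=3, 4-3=1, 4-4=0, 4-4=0 -> [3, 1, 0, 0]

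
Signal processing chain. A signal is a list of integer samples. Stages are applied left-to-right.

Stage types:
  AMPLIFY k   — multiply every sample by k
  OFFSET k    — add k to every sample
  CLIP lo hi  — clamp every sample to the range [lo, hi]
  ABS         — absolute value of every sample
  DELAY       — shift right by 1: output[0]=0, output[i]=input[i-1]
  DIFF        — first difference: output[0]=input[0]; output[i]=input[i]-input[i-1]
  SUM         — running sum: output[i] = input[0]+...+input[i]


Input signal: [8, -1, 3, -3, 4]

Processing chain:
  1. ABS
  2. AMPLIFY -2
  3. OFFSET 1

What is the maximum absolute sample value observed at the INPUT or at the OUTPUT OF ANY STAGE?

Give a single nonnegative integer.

Input: [8, -1, 3, -3, 4] (max |s|=8)
Stage 1 (ABS): |8|=8, |-1|=1, |3|=3, |-3|=3, |4|=4 -> [8, 1, 3, 3, 4] (max |s|=8)
Stage 2 (AMPLIFY -2): 8*-2=-16, 1*-2=-2, 3*-2=-6, 3*-2=-6, 4*-2=-8 -> [-16, -2, -6, -6, -8] (max |s|=16)
Stage 3 (OFFSET 1): -16+1=-15, -2+1=-1, -6+1=-5, -6+1=-5, -8+1=-7 -> [-15, -1, -5, -5, -7] (max |s|=15)
Overall max amplitude: 16

Answer: 16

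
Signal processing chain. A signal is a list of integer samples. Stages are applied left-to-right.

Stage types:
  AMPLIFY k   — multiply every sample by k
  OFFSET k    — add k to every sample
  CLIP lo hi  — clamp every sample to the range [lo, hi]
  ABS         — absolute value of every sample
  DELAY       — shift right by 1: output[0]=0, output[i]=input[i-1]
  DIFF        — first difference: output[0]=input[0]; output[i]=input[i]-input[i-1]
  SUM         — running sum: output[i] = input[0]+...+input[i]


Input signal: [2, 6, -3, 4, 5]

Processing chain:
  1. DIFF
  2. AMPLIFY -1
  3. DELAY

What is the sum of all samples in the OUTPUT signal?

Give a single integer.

Answer: -4

Derivation:
Input: [2, 6, -3, 4, 5]
Stage 1 (DIFF): s[0]=2, 6-2=4, -3-6=-9, 4--3=7, 5-4=1 -> [2, 4, -9, 7, 1]
Stage 2 (AMPLIFY -1): 2*-1=-2, 4*-1=-4, -9*-1=9, 7*-1=-7, 1*-1=-1 -> [-2, -4, 9, -7, -1]
Stage 3 (DELAY): [0, -2, -4, 9, -7] = [0, -2, -4, 9, -7] -> [0, -2, -4, 9, -7]
Output sum: -4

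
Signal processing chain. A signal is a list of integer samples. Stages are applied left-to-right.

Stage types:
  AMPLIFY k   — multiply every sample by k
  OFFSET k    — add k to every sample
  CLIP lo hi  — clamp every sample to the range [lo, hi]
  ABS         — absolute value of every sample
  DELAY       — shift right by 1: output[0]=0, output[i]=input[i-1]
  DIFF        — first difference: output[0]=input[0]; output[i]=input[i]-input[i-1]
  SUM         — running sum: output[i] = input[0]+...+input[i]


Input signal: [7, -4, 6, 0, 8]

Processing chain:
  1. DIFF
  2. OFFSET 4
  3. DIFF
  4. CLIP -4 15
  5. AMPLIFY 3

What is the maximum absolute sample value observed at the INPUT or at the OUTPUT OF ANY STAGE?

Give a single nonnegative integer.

Input: [7, -4, 6, 0, 8] (max |s|=8)
Stage 1 (DIFF): s[0]=7, -4-7=-11, 6--4=10, 0-6=-6, 8-0=8 -> [7, -11, 10, -6, 8] (max |s|=11)
Stage 2 (OFFSET 4): 7+4=11, -11+4=-7, 10+4=14, -6+4=-2, 8+4=12 -> [11, -7, 14, -2, 12] (max |s|=14)
Stage 3 (DIFF): s[0]=11, -7-11=-18, 14--7=21, -2-14=-16, 12--2=14 -> [11, -18, 21, -16, 14] (max |s|=21)
Stage 4 (CLIP -4 15): clip(11,-4,15)=11, clip(-18,-4,15)=-4, clip(21,-4,15)=15, clip(-16,-4,15)=-4, clip(14,-4,15)=14 -> [11, -4, 15, -4, 14] (max |s|=15)
Stage 5 (AMPLIFY 3): 11*3=33, -4*3=-12, 15*3=45, -4*3=-12, 14*3=42 -> [33, -12, 45, -12, 42] (max |s|=45)
Overall max amplitude: 45

Answer: 45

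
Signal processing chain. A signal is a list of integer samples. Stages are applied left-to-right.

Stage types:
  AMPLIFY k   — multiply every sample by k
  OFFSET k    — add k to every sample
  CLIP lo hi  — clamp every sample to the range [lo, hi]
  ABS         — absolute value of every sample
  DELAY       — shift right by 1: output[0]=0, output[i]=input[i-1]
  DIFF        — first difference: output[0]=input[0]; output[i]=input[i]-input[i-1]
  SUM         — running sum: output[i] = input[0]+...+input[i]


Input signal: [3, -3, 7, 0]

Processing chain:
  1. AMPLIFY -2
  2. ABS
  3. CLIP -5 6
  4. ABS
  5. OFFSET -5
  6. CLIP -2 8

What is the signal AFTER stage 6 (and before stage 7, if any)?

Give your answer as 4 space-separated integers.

Answer: 1 1 1 -2

Derivation:
Input: [3, -3, 7, 0]
Stage 1 (AMPLIFY -2): 3*-2=-6, -3*-2=6, 7*-2=-14, 0*-2=0 -> [-6, 6, -14, 0]
Stage 2 (ABS): |-6|=6, |6|=6, |-14|=14, |0|=0 -> [6, 6, 14, 0]
Stage 3 (CLIP -5 6): clip(6,-5,6)=6, clip(6,-5,6)=6, clip(14,-5,6)=6, clip(0,-5,6)=0 -> [6, 6, 6, 0]
Stage 4 (ABS): |6|=6, |6|=6, |6|=6, |0|=0 -> [6, 6, 6, 0]
Stage 5 (OFFSET -5): 6+-5=1, 6+-5=1, 6+-5=1, 0+-5=-5 -> [1, 1, 1, -5]
Stage 6 (CLIP -2 8): clip(1,-2,8)=1, clip(1,-2,8)=1, clip(1,-2,8)=1, clip(-5,-2,8)=-2 -> [1, 1, 1, -2]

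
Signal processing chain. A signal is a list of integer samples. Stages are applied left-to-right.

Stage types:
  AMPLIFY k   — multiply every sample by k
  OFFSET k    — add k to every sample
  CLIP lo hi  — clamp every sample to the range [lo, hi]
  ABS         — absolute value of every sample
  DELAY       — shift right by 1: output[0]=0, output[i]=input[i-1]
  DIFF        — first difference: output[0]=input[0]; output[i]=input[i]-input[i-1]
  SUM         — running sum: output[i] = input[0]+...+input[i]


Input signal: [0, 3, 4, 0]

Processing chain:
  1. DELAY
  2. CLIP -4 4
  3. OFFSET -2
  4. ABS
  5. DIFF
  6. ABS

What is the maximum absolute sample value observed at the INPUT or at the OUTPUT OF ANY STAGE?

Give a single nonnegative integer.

Answer: 4

Derivation:
Input: [0, 3, 4, 0] (max |s|=4)
Stage 1 (DELAY): [0, 0, 3, 4] = [0, 0, 3, 4] -> [0, 0, 3, 4] (max |s|=4)
Stage 2 (CLIP -4 4): clip(0,-4,4)=0, clip(0,-4,4)=0, clip(3,-4,4)=3, clip(4,-4,4)=4 -> [0, 0, 3, 4] (max |s|=4)
Stage 3 (OFFSET -2): 0+-2=-2, 0+-2=-2, 3+-2=1, 4+-2=2 -> [-2, -2, 1, 2] (max |s|=2)
Stage 4 (ABS): |-2|=2, |-2|=2, |1|=1, |2|=2 -> [2, 2, 1, 2] (max |s|=2)
Stage 5 (DIFF): s[0]=2, 2-2=0, 1-2=-1, 2-1=1 -> [2, 0, -1, 1] (max |s|=2)
Stage 6 (ABS): |2|=2, |0|=0, |-1|=1, |1|=1 -> [2, 0, 1, 1] (max |s|=2)
Overall max amplitude: 4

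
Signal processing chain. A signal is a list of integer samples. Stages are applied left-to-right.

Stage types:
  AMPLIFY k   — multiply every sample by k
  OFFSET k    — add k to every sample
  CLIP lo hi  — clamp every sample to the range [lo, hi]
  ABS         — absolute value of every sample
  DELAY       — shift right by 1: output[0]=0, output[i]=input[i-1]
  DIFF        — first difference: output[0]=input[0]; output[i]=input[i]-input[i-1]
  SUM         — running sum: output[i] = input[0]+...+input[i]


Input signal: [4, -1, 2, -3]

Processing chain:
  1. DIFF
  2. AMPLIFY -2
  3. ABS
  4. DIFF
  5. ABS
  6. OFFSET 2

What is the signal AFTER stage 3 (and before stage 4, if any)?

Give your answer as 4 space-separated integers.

Input: [4, -1, 2, -3]
Stage 1 (DIFF): s[0]=4, -1-4=-5, 2--1=3, -3-2=-5 -> [4, -5, 3, -5]
Stage 2 (AMPLIFY -2): 4*-2=-8, -5*-2=10, 3*-2=-6, -5*-2=10 -> [-8, 10, -6, 10]
Stage 3 (ABS): |-8|=8, |10|=10, |-6|=6, |10|=10 -> [8, 10, 6, 10]

Answer: 8 10 6 10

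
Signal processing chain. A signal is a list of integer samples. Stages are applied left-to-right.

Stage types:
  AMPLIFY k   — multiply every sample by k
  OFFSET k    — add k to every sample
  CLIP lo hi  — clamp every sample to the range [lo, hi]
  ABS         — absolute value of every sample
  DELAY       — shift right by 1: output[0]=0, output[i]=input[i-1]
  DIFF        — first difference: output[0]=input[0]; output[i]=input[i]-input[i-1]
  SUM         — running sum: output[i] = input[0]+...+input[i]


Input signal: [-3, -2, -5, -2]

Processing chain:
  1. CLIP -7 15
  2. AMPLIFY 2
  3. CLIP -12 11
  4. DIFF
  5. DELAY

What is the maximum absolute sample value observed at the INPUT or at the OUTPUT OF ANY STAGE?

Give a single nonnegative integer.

Input: [-3, -2, -5, -2] (max |s|=5)
Stage 1 (CLIP -7 15): clip(-3,-7,15)=-3, clip(-2,-7,15)=-2, clip(-5,-7,15)=-5, clip(-2,-7,15)=-2 -> [-3, -2, -5, -2] (max |s|=5)
Stage 2 (AMPLIFY 2): -3*2=-6, -2*2=-4, -5*2=-10, -2*2=-4 -> [-6, -4, -10, -4] (max |s|=10)
Stage 3 (CLIP -12 11): clip(-6,-12,11)=-6, clip(-4,-12,11)=-4, clip(-10,-12,11)=-10, clip(-4,-12,11)=-4 -> [-6, -4, -10, -4] (max |s|=10)
Stage 4 (DIFF): s[0]=-6, -4--6=2, -10--4=-6, -4--10=6 -> [-6, 2, -6, 6] (max |s|=6)
Stage 5 (DELAY): [0, -6, 2, -6] = [0, -6, 2, -6] -> [0, -6, 2, -6] (max |s|=6)
Overall max amplitude: 10

Answer: 10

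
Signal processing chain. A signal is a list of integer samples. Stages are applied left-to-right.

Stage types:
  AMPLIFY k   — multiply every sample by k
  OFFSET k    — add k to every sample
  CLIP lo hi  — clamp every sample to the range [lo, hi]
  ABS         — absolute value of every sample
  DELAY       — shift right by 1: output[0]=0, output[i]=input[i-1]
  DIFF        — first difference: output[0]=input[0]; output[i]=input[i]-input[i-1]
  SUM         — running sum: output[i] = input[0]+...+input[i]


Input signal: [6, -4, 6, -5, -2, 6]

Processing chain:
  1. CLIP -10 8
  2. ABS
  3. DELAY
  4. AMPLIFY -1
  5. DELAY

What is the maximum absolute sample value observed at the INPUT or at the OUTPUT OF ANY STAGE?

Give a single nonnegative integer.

Answer: 6

Derivation:
Input: [6, -4, 6, -5, -2, 6] (max |s|=6)
Stage 1 (CLIP -10 8): clip(6,-10,8)=6, clip(-4,-10,8)=-4, clip(6,-10,8)=6, clip(-5,-10,8)=-5, clip(-2,-10,8)=-2, clip(6,-10,8)=6 -> [6, -4, 6, -5, -2, 6] (max |s|=6)
Stage 2 (ABS): |6|=6, |-4|=4, |6|=6, |-5|=5, |-2|=2, |6|=6 -> [6, 4, 6, 5, 2, 6] (max |s|=6)
Stage 3 (DELAY): [0, 6, 4, 6, 5, 2] = [0, 6, 4, 6, 5, 2] -> [0, 6, 4, 6, 5, 2] (max |s|=6)
Stage 4 (AMPLIFY -1): 0*-1=0, 6*-1=-6, 4*-1=-4, 6*-1=-6, 5*-1=-5, 2*-1=-2 -> [0, -6, -4, -6, -5, -2] (max |s|=6)
Stage 5 (DELAY): [0, 0, -6, -4, -6, -5] = [0, 0, -6, -4, -6, -5] -> [0, 0, -6, -4, -6, -5] (max |s|=6)
Overall max amplitude: 6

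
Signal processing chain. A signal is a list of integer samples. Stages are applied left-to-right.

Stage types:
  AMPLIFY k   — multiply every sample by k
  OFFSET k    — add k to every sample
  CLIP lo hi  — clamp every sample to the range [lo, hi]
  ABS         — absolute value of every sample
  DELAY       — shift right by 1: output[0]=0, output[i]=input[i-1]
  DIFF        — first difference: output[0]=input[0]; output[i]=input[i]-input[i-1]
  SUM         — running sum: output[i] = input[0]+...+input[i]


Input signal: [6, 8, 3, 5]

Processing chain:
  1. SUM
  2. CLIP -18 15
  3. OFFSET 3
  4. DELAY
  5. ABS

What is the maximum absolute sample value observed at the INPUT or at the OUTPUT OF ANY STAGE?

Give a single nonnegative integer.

Answer: 22

Derivation:
Input: [6, 8, 3, 5] (max |s|=8)
Stage 1 (SUM): sum[0..0]=6, sum[0..1]=14, sum[0..2]=17, sum[0..3]=22 -> [6, 14, 17, 22] (max |s|=22)
Stage 2 (CLIP -18 15): clip(6,-18,15)=6, clip(14,-18,15)=14, clip(17,-18,15)=15, clip(22,-18,15)=15 -> [6, 14, 15, 15] (max |s|=15)
Stage 3 (OFFSET 3): 6+3=9, 14+3=17, 15+3=18, 15+3=18 -> [9, 17, 18, 18] (max |s|=18)
Stage 4 (DELAY): [0, 9, 17, 18] = [0, 9, 17, 18] -> [0, 9, 17, 18] (max |s|=18)
Stage 5 (ABS): |0|=0, |9|=9, |17|=17, |18|=18 -> [0, 9, 17, 18] (max |s|=18)
Overall max amplitude: 22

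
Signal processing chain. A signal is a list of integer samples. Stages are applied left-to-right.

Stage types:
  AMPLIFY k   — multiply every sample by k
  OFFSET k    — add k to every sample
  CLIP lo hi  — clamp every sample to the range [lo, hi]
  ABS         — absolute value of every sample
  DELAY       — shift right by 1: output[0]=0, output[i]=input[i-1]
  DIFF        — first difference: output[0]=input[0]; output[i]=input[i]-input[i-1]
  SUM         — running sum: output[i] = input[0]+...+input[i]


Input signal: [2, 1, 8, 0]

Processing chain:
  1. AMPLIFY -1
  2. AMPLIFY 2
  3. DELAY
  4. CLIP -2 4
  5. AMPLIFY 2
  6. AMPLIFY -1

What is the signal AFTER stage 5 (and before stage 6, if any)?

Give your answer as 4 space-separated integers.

Answer: 0 -4 -4 -4

Derivation:
Input: [2, 1, 8, 0]
Stage 1 (AMPLIFY -1): 2*-1=-2, 1*-1=-1, 8*-1=-8, 0*-1=0 -> [-2, -1, -8, 0]
Stage 2 (AMPLIFY 2): -2*2=-4, -1*2=-2, -8*2=-16, 0*2=0 -> [-4, -2, -16, 0]
Stage 3 (DELAY): [0, -4, -2, -16] = [0, -4, -2, -16] -> [0, -4, -2, -16]
Stage 4 (CLIP -2 4): clip(0,-2,4)=0, clip(-4,-2,4)=-2, clip(-2,-2,4)=-2, clip(-16,-2,4)=-2 -> [0, -2, -2, -2]
Stage 5 (AMPLIFY 2): 0*2=0, -2*2=-4, -2*2=-4, -2*2=-4 -> [0, -4, -4, -4]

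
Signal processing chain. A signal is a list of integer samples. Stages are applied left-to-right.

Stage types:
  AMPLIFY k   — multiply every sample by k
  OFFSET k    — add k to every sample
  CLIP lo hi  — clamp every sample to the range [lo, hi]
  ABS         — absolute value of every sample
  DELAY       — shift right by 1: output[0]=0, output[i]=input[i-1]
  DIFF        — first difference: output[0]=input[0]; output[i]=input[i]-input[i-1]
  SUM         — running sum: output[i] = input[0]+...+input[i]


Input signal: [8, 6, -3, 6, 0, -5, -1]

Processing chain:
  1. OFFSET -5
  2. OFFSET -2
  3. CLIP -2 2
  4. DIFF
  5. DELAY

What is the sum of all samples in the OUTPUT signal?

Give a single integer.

Answer: -2

Derivation:
Input: [8, 6, -3, 6, 0, -5, -1]
Stage 1 (OFFSET -5): 8+-5=3, 6+-5=1, -3+-5=-8, 6+-5=1, 0+-5=-5, -5+-5=-10, -1+-5=-6 -> [3, 1, -8, 1, -5, -10, -6]
Stage 2 (OFFSET -2): 3+-2=1, 1+-2=-1, -8+-2=-10, 1+-2=-1, -5+-2=-7, -10+-2=-12, -6+-2=-8 -> [1, -1, -10, -1, -7, -12, -8]
Stage 3 (CLIP -2 2): clip(1,-2,2)=1, clip(-1,-2,2)=-1, clip(-10,-2,2)=-2, clip(-1,-2,2)=-1, clip(-7,-2,2)=-2, clip(-12,-2,2)=-2, clip(-8,-2,2)=-2 -> [1, -1, -2, -1, -2, -2, -2]
Stage 4 (DIFF): s[0]=1, -1-1=-2, -2--1=-1, -1--2=1, -2--1=-1, -2--2=0, -2--2=0 -> [1, -2, -1, 1, -1, 0, 0]
Stage 5 (DELAY): [0, 1, -2, -1, 1, -1, 0] = [0, 1, -2, -1, 1, -1, 0] -> [0, 1, -2, -1, 1, -1, 0]
Output sum: -2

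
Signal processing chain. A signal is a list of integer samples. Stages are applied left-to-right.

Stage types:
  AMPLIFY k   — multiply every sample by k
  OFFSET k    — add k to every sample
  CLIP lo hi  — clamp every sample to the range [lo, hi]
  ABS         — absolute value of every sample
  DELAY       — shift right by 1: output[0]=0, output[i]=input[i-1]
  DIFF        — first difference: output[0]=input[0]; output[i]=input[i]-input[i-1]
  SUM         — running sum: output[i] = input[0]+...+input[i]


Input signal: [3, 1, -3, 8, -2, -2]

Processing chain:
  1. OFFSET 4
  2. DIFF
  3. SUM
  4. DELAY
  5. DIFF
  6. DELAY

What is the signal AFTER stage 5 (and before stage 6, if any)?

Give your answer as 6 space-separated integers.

Input: [3, 1, -3, 8, -2, -2]
Stage 1 (OFFSET 4): 3+4=7, 1+4=5, -3+4=1, 8+4=12, -2+4=2, -2+4=2 -> [7, 5, 1, 12, 2, 2]
Stage 2 (DIFF): s[0]=7, 5-7=-2, 1-5=-4, 12-1=11, 2-12=-10, 2-2=0 -> [7, -2, -4, 11, -10, 0]
Stage 3 (SUM): sum[0..0]=7, sum[0..1]=5, sum[0..2]=1, sum[0..3]=12, sum[0..4]=2, sum[0..5]=2 -> [7, 5, 1, 12, 2, 2]
Stage 4 (DELAY): [0, 7, 5, 1, 12, 2] = [0, 7, 5, 1, 12, 2] -> [0, 7, 5, 1, 12, 2]
Stage 5 (DIFF): s[0]=0, 7-0=7, 5-7=-2, 1-5=-4, 12-1=11, 2-12=-10 -> [0, 7, -2, -4, 11, -10]

Answer: 0 7 -2 -4 11 -10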